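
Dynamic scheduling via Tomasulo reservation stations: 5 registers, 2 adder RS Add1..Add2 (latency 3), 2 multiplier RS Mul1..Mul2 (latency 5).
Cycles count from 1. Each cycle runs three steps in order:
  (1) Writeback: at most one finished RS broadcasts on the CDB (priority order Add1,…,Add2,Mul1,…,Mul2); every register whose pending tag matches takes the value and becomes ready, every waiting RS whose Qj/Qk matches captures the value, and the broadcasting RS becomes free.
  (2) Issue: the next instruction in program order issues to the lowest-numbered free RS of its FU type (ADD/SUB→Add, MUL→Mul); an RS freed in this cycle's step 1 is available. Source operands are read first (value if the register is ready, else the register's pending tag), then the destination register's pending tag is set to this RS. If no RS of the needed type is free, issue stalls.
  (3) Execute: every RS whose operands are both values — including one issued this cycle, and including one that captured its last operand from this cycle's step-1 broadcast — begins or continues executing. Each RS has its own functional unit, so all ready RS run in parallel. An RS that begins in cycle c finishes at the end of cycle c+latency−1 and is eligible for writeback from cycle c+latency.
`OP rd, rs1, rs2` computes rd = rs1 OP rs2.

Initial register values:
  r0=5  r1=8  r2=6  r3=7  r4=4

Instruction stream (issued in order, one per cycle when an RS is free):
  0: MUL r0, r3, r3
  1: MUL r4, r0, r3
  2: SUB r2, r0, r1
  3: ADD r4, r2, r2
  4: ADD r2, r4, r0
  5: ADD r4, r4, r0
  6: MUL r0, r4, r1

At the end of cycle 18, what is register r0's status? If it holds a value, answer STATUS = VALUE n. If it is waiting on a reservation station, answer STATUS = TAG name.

c1: issue MUL r0<-Mul1 | r0:Mul1,r1:8,r2:6,r3:7,r4:4
c2: issue MUL r4<-Mul2 | r0:Mul1,r1:8,r2:6,r3:7,r4:Mul2
c3: issue SUB r2<-Add1 | r0:Mul1,r1:8,r2:Add1,r3:7,r4:Mul2
c4: issue ADD r4<-Add2 | r0:Mul1,r1:8,r2:Add1,r3:7,r4:Add2
c5: stall | r0:Mul1,r1:8,r2:Add1,r3:7,r4:Add2
c6: CDB Mul1=49; stall | r0:49,r1:8,r2:Add1,r3:7,r4:Add2
c7: stall | r0:49,r1:8,r2:Add1,r3:7,r4:Add2
c8: stall | r0:49,r1:8,r2:Add1,r3:7,r4:Add2
c9: CDB Add1=41; issue ADD r2<-Add1 | r0:49,r1:8,r2:Add1,r3:7,r4:Add2
c10: stall | r0:49,r1:8,r2:Add1,r3:7,r4:Add2
c11: CDB Mul2=343; stall | r0:49,r1:8,r2:Add1,r3:7,r4:Add2
c12: CDB Add2=82; issue ADD r4<-Add2 | r0:49,r1:8,r2:Add1,r3:7,r4:Add2
c13: issue MUL r0<-Mul1 | r0:Mul1,r1:8,r2:Add1,r3:7,r4:Add2
c14: - | r0:Mul1,r1:8,r2:Add1,r3:7,r4:Add2
c15: CDB Add1=131 | r0:Mul1,r1:8,r2:131,r3:7,r4:Add2
c16: CDB Add2=131 | r0:Mul1,r1:8,r2:131,r3:7,r4:131
c17: - | r0:Mul1,r1:8,r2:131,r3:7,r4:131
c18: - | r0:Mul1,r1:8,r2:131,r3:7,r4:131

STATUS = TAG Mul1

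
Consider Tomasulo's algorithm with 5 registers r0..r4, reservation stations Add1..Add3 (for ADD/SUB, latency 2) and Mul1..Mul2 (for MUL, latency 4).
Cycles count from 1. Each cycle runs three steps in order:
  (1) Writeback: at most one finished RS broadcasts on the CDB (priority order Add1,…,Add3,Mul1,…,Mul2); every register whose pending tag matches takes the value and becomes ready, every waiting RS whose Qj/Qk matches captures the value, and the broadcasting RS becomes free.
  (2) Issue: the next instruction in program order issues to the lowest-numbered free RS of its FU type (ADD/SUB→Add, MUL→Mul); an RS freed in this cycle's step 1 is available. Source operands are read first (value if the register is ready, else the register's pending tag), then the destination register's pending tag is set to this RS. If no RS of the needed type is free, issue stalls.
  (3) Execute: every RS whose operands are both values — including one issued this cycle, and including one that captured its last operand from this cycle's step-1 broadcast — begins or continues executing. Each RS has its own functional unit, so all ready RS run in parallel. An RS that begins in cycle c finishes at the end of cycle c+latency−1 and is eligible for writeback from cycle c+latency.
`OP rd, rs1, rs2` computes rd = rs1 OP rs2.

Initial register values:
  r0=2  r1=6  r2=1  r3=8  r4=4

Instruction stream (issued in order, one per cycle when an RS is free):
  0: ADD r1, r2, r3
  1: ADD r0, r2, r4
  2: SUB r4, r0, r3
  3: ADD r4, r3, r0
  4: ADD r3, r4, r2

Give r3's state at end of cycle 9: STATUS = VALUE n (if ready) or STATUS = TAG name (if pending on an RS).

STATUS = VALUE 14

c1: issue ADD r1<-Add1 | r0:2,r1:Add1,r2:1,r3:8,r4:4
c2: issue ADD r0<-Add2 | r0:Add2,r1:Add1,r2:1,r3:8,r4:4
c3: CDB Add1=9; issue SUB r4<-Add1 | r0:Add2,r1:9,r2:1,r3:8,r4:Add1
c4: CDB Add2=5; issue ADD r4<-Add2 | r0:5,r1:9,r2:1,r3:8,r4:Add2
c5: issue ADD r3<-Add3 | r0:5,r1:9,r2:1,r3:Add3,r4:Add2
c6: CDB Add1=-3 | r0:5,r1:9,r2:1,r3:Add3,r4:Add2
c7: CDB Add2=13 | r0:5,r1:9,r2:1,r3:Add3,r4:13
c8: - | r0:5,r1:9,r2:1,r3:Add3,r4:13
c9: CDB Add3=14 | r0:5,r1:9,r2:1,r3:14,r4:13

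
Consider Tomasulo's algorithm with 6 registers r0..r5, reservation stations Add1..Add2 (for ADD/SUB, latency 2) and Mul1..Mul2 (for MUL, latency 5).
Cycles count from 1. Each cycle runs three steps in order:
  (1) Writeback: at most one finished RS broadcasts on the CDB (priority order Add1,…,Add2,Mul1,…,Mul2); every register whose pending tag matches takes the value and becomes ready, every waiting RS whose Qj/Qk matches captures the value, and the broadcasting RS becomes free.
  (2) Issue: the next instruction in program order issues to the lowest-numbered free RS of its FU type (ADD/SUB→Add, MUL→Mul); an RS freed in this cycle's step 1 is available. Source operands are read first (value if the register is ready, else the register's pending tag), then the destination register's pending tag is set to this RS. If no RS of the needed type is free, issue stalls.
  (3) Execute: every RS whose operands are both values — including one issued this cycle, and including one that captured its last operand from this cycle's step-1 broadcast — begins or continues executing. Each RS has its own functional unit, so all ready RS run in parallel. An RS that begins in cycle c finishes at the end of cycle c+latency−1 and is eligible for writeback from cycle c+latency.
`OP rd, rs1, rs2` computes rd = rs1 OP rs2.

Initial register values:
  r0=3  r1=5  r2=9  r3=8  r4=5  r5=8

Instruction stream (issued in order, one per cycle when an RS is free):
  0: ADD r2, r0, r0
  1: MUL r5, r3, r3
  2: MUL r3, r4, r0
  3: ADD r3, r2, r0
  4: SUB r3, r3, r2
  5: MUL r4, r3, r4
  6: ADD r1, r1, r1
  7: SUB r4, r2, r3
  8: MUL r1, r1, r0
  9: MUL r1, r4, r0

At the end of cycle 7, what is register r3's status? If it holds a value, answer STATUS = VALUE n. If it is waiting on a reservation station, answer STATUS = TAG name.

c1: issue ADD r2<-Add1 | r0:3,r1:5,r2:Add1,r3:8,r4:5,r5:8
c2: issue MUL r5<-Mul1 | r0:3,r1:5,r2:Add1,r3:8,r4:5,r5:Mul1
c3: CDB Add1=6; issue MUL r3<-Mul2 | r0:3,r1:5,r2:6,r3:Mul2,r4:5,r5:Mul1
c4: issue ADD r3<-Add1 | r0:3,r1:5,r2:6,r3:Add1,r4:5,r5:Mul1
c5: issue SUB r3<-Add2 | r0:3,r1:5,r2:6,r3:Add2,r4:5,r5:Mul1
c6: CDB Add1=9; stall | r0:3,r1:5,r2:6,r3:Add2,r4:5,r5:Mul1
c7: CDB Mul1=64; issue MUL r4<-Mul1 | r0:3,r1:5,r2:6,r3:Add2,r4:Mul1,r5:64

STATUS = TAG Add2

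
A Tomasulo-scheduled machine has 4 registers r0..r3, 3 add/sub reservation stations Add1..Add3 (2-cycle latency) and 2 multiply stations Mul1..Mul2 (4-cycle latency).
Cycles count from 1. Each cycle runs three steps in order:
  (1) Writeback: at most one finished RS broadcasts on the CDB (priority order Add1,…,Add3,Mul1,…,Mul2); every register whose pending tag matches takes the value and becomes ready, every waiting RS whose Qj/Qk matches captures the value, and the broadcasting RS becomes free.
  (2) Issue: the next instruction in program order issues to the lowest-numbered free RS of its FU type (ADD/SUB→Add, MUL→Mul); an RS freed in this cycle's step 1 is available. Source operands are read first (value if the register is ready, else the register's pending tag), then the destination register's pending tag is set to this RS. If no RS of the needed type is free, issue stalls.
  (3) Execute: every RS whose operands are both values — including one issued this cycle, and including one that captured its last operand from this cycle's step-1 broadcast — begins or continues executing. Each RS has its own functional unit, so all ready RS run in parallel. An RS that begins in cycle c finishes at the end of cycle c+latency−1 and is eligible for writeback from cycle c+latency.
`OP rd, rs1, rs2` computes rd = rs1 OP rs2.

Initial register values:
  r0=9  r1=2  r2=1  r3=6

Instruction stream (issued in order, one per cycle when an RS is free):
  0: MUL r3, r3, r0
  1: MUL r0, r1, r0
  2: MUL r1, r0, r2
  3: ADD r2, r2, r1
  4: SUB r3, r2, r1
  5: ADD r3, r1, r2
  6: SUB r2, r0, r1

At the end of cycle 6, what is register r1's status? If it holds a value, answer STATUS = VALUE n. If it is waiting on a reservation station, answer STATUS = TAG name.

cycle 1: issue MUL r3<-Mul1 // r0:9,r1:2,r2:1,r3:Mul1
cycle 2: issue MUL r0<-Mul2 // r0:Mul2,r1:2,r2:1,r3:Mul1
cycle 3: stall // r0:Mul2,r1:2,r2:1,r3:Mul1
cycle 4: stall // r0:Mul2,r1:2,r2:1,r3:Mul1
cycle 5: CDB Mul1=54; issue MUL r1<-Mul1 // r0:Mul2,r1:Mul1,r2:1,r3:54
cycle 6: CDB Mul2=18; issue ADD r2<-Add1 // r0:18,r1:Mul1,r2:Add1,r3:54

STATUS = TAG Mul1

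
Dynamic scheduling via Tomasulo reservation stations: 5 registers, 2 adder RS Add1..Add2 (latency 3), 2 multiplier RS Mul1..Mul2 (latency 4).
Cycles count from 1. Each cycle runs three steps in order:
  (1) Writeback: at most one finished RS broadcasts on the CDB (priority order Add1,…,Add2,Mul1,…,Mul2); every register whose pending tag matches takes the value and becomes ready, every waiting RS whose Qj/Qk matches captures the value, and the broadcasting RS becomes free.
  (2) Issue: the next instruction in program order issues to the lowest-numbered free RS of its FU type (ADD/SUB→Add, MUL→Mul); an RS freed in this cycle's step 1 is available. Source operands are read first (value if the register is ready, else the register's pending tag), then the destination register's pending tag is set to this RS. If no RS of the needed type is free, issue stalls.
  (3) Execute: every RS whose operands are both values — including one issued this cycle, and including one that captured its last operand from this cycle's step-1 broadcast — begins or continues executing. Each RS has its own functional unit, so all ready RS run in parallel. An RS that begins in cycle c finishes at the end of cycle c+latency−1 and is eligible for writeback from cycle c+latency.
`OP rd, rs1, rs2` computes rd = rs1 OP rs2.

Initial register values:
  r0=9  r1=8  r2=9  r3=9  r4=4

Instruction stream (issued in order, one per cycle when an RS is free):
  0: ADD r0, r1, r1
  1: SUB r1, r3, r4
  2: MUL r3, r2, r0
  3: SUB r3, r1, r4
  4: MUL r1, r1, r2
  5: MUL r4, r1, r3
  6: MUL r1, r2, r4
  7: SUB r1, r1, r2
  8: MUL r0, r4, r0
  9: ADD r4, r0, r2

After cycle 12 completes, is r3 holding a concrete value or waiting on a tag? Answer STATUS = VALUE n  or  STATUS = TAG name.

STATUS = VALUE 1

cycle 1: issue ADD r0<-Add1 // r0:Add1,r1:8,r2:9,r3:9,r4:4
cycle 2: issue SUB r1<-Add2 // r0:Add1,r1:Add2,r2:9,r3:9,r4:4
cycle 3: issue MUL r3<-Mul1 // r0:Add1,r1:Add2,r2:9,r3:Mul1,r4:4
cycle 4: CDB Add1=16; issue SUB r3<-Add1 // r0:16,r1:Add2,r2:9,r3:Add1,r4:4
cycle 5: CDB Add2=5; issue MUL r1<-Mul2 // r0:16,r1:Mul2,r2:9,r3:Add1,r4:4
cycle 6: stall // r0:16,r1:Mul2,r2:9,r3:Add1,r4:4
cycle 7: stall // r0:16,r1:Mul2,r2:9,r3:Add1,r4:4
cycle 8: CDB Add1=1; stall // r0:16,r1:Mul2,r2:9,r3:1,r4:4
cycle 9: CDB Mul1=144; issue MUL r4<-Mul1 // r0:16,r1:Mul2,r2:9,r3:1,r4:Mul1
cycle 10: CDB Mul2=45; issue MUL r1<-Mul2 // r0:16,r1:Mul2,r2:9,r3:1,r4:Mul1
cycle 11: issue SUB r1<-Add1 // r0:16,r1:Add1,r2:9,r3:1,r4:Mul1
cycle 12: stall // r0:16,r1:Add1,r2:9,r3:1,r4:Mul1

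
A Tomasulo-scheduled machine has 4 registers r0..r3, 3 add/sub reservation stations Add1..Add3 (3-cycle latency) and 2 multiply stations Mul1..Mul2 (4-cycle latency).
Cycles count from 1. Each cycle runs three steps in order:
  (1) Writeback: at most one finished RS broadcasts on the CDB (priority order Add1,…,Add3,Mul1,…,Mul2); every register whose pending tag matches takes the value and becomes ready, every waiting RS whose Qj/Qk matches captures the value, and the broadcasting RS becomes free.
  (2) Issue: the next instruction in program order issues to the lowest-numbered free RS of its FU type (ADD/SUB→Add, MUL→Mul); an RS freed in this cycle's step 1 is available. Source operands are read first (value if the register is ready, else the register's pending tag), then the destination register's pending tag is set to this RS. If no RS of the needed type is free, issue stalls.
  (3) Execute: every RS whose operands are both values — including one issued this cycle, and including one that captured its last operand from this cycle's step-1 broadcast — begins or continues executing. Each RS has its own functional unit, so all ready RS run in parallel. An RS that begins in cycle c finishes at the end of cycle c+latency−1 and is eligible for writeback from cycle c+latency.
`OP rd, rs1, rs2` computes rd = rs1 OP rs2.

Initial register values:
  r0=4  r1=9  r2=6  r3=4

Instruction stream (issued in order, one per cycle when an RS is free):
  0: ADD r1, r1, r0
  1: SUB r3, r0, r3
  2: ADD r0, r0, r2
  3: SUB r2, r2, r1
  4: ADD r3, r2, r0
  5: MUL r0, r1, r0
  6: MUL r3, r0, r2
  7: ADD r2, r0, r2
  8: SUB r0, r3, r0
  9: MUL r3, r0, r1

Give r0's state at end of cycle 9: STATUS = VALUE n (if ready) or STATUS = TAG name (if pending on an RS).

STATUS = TAG Add3

c1: issue ADD r1<-Add1 | r0:4,r1:Add1,r2:6,r3:4
c2: issue SUB r3<-Add2 | r0:4,r1:Add1,r2:6,r3:Add2
c3: issue ADD r0<-Add3 | r0:Add3,r1:Add1,r2:6,r3:Add2
c4: CDB Add1=13; issue SUB r2<-Add1 | r0:Add3,r1:13,r2:Add1,r3:Add2
c5: CDB Add2=0; issue ADD r3<-Add2 | r0:Add3,r1:13,r2:Add1,r3:Add2
c6: CDB Add3=10; issue MUL r0<-Mul1 | r0:Mul1,r1:13,r2:Add1,r3:Add2
c7: CDB Add1=-7; issue MUL r3<-Mul2 | r0:Mul1,r1:13,r2:-7,r3:Mul2
c8: issue ADD r2<-Add1 | r0:Mul1,r1:13,r2:Add1,r3:Mul2
c9: issue SUB r0<-Add3 | r0:Add3,r1:13,r2:Add1,r3:Mul2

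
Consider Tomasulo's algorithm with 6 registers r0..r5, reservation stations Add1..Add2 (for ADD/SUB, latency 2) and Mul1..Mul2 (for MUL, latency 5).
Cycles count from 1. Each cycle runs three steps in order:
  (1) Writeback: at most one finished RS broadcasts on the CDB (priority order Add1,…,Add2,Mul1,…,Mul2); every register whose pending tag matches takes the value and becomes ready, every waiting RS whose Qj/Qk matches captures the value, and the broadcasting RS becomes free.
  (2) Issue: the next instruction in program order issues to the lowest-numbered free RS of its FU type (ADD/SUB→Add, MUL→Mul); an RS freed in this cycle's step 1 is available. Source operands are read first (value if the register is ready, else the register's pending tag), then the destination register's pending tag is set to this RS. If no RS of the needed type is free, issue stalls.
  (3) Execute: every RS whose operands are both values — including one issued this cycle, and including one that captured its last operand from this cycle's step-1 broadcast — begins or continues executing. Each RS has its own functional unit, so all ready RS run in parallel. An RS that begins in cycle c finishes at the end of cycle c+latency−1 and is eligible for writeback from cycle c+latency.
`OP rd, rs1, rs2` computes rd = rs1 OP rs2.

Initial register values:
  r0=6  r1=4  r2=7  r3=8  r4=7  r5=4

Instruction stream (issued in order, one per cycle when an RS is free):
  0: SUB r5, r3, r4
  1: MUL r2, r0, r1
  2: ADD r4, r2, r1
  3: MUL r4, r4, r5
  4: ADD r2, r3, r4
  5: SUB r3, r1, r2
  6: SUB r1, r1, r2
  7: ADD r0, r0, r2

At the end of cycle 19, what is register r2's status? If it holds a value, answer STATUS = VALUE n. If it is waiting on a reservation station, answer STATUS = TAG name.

  c1: issue SUB r5<-Add1  regs: r0:6,r1:4,r2:7,r3:8,r4:7,r5:Add1
  c2: issue MUL r2<-Mul1  regs: r0:6,r1:4,r2:Mul1,r3:8,r4:7,r5:Add1
  c3: CDB Add1=1; issue ADD r4<-Add1  regs: r0:6,r1:4,r2:Mul1,r3:8,r4:Add1,r5:1
  c4: issue MUL r4<-Mul2  regs: r0:6,r1:4,r2:Mul1,r3:8,r4:Mul2,r5:1
  c5: issue ADD r2<-Add2  regs: r0:6,r1:4,r2:Add2,r3:8,r4:Mul2,r5:1
  c6: stall  regs: r0:6,r1:4,r2:Add2,r3:8,r4:Mul2,r5:1
  c7: CDB Mul1=24; stall  regs: r0:6,r1:4,r2:Add2,r3:8,r4:Mul2,r5:1
  c8: stall  regs: r0:6,r1:4,r2:Add2,r3:8,r4:Mul2,r5:1
  c9: CDB Add1=28; issue SUB r3<-Add1  regs: r0:6,r1:4,r2:Add2,r3:Add1,r4:Mul2,r5:1
  c10: stall  regs: r0:6,r1:4,r2:Add2,r3:Add1,r4:Mul2,r5:1
  c11: stall  regs: r0:6,r1:4,r2:Add2,r3:Add1,r4:Mul2,r5:1
  c12: stall  regs: r0:6,r1:4,r2:Add2,r3:Add1,r4:Mul2,r5:1
  c13: stall  regs: r0:6,r1:4,r2:Add2,r3:Add1,r4:Mul2,r5:1
  c14: CDB Mul2=28; stall  regs: r0:6,r1:4,r2:Add2,r3:Add1,r4:28,r5:1
  c15: stall  regs: r0:6,r1:4,r2:Add2,r3:Add1,r4:28,r5:1
  c16: CDB Add2=36; issue SUB r1<-Add2  regs: r0:6,r1:Add2,r2:36,r3:Add1,r4:28,r5:1
  c17: stall  regs: r0:6,r1:Add2,r2:36,r3:Add1,r4:28,r5:1
  c18: CDB Add1=-32; issue ADD r0<-Add1  regs: r0:Add1,r1:Add2,r2:36,r3:-32,r4:28,r5:1
  c19: CDB Add2=-32  regs: r0:Add1,r1:-32,r2:36,r3:-32,r4:28,r5:1

STATUS = VALUE 36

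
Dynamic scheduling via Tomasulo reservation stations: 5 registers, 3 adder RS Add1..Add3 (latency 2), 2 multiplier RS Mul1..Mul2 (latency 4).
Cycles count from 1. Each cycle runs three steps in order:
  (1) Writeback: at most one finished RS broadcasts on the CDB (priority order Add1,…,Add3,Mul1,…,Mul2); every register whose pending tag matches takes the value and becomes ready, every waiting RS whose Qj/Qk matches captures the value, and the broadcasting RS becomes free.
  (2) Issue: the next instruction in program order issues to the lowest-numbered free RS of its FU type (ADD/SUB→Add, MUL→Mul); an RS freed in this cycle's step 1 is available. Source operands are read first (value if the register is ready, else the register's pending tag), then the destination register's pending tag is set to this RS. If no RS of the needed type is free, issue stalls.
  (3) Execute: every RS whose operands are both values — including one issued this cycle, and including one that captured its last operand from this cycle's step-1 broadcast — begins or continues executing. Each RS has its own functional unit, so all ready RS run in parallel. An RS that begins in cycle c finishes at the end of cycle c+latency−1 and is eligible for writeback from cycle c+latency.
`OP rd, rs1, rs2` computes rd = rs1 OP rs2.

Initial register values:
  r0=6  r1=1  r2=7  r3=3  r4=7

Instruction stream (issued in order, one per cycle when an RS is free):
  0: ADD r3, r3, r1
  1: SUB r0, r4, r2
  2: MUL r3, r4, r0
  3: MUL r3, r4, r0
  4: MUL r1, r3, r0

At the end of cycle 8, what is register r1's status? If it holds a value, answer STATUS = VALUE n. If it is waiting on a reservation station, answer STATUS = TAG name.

cycle 1: issue ADD r3<-Add1 // r0:6,r1:1,r2:7,r3:Add1,r4:7
cycle 2: issue SUB r0<-Add2 // r0:Add2,r1:1,r2:7,r3:Add1,r4:7
cycle 3: CDB Add1=4; issue MUL r3<-Mul1 // r0:Add2,r1:1,r2:7,r3:Mul1,r4:7
cycle 4: CDB Add2=0; issue MUL r3<-Mul2 // r0:0,r1:1,r2:7,r3:Mul2,r4:7
cycle 5: stall // r0:0,r1:1,r2:7,r3:Mul2,r4:7
cycle 6: stall // r0:0,r1:1,r2:7,r3:Mul2,r4:7
cycle 7: stall // r0:0,r1:1,r2:7,r3:Mul2,r4:7
cycle 8: CDB Mul1=0; issue MUL r1<-Mul1 // r0:0,r1:Mul1,r2:7,r3:Mul2,r4:7

STATUS = TAG Mul1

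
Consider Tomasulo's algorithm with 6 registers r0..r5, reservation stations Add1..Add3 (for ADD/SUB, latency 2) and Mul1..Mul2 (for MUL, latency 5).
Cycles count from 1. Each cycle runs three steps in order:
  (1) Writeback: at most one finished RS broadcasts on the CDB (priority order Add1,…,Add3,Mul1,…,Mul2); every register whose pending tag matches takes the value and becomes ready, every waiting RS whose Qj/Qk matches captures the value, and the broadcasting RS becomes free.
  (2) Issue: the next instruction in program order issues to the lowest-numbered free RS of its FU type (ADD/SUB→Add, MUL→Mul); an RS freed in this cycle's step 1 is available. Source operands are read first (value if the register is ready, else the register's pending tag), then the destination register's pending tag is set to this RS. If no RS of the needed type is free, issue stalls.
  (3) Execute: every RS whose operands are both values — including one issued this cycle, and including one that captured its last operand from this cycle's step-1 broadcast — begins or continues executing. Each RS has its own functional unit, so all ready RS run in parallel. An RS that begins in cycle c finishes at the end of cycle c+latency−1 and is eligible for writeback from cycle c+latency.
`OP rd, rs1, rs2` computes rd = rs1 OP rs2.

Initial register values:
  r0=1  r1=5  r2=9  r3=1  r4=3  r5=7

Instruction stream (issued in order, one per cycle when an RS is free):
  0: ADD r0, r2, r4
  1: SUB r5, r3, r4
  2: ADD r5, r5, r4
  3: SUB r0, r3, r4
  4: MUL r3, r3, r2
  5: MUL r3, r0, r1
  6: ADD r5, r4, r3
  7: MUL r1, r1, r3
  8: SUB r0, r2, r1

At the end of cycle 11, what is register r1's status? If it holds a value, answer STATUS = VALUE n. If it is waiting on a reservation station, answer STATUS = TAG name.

STATUS = TAG Mul1

  c1: issue ADD r0<-Add1  regs: r0:Add1,r1:5,r2:9,r3:1,r4:3,r5:7
  c2: issue SUB r5<-Add2  regs: r0:Add1,r1:5,r2:9,r3:1,r4:3,r5:Add2
  c3: CDB Add1=12; issue ADD r5<-Add1  regs: r0:12,r1:5,r2:9,r3:1,r4:3,r5:Add1
  c4: CDB Add2=-2; issue SUB r0<-Add2  regs: r0:Add2,r1:5,r2:9,r3:1,r4:3,r5:Add1
  c5: issue MUL r3<-Mul1  regs: r0:Add2,r1:5,r2:9,r3:Mul1,r4:3,r5:Add1
  c6: CDB Add1=1; issue MUL r3<-Mul2  regs: r0:Add2,r1:5,r2:9,r3:Mul2,r4:3,r5:1
  c7: CDB Add2=-2; issue ADD r5<-Add1  regs: r0:-2,r1:5,r2:9,r3:Mul2,r4:3,r5:Add1
  c8: stall  regs: r0:-2,r1:5,r2:9,r3:Mul2,r4:3,r5:Add1
  c9: stall  regs: r0:-2,r1:5,r2:9,r3:Mul2,r4:3,r5:Add1
  c10: CDB Mul1=9; issue MUL r1<-Mul1  regs: r0:-2,r1:Mul1,r2:9,r3:Mul2,r4:3,r5:Add1
  c11: issue SUB r0<-Add2  regs: r0:Add2,r1:Mul1,r2:9,r3:Mul2,r4:3,r5:Add1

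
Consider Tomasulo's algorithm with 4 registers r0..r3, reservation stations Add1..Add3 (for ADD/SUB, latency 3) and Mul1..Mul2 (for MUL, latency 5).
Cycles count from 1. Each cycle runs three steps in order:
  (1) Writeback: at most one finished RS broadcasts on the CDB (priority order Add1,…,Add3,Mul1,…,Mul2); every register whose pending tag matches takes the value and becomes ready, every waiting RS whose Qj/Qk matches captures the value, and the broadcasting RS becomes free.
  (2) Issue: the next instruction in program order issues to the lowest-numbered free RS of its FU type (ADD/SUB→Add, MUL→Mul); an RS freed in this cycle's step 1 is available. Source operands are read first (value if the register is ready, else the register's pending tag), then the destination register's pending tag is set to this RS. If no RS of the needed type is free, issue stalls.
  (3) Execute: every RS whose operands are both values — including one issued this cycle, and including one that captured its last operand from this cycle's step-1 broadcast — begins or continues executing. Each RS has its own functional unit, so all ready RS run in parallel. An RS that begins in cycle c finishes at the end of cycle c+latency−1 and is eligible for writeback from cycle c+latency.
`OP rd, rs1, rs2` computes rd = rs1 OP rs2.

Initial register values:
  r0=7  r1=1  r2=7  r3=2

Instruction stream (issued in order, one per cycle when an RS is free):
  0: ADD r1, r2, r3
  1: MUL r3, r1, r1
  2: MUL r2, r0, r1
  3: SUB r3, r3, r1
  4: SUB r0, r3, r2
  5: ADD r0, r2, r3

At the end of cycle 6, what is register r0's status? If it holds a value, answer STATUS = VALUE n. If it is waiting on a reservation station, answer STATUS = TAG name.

STATUS = TAG Add3

c1: issue ADD r1<-Add1 | r0:7,r1:Add1,r2:7,r3:2
c2: issue MUL r3<-Mul1 | r0:7,r1:Add1,r2:7,r3:Mul1
c3: issue MUL r2<-Mul2 | r0:7,r1:Add1,r2:Mul2,r3:Mul1
c4: CDB Add1=9; issue SUB r3<-Add1 | r0:7,r1:9,r2:Mul2,r3:Add1
c5: issue SUB r0<-Add2 | r0:Add2,r1:9,r2:Mul2,r3:Add1
c6: issue ADD r0<-Add3 | r0:Add3,r1:9,r2:Mul2,r3:Add1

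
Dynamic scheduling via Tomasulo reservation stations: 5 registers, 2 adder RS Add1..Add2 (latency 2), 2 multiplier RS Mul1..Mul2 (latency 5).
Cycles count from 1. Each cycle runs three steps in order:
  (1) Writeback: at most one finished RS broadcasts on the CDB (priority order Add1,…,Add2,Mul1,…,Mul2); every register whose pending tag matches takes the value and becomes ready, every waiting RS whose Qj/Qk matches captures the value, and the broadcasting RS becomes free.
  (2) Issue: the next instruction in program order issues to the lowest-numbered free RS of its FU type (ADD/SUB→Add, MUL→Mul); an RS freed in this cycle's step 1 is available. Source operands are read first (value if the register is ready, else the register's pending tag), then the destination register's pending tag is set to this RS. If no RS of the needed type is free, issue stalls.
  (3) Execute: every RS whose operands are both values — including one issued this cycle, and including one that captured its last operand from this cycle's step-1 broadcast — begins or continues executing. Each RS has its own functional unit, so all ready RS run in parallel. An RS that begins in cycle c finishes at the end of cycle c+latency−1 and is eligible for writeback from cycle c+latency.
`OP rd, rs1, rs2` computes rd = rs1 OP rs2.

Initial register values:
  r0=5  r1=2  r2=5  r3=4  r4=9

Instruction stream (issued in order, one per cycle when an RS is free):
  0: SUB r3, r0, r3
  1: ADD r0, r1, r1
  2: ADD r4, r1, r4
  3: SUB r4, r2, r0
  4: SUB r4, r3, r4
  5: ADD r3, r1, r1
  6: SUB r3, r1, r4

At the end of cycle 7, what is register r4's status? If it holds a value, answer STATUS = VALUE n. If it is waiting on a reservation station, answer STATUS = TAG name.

STATUS = TAG Add1

  c1: issue SUB r3<-Add1  regs: r0:5,r1:2,r2:5,r3:Add1,r4:9
  c2: issue ADD r0<-Add2  regs: r0:Add2,r1:2,r2:5,r3:Add1,r4:9
  c3: CDB Add1=1; issue ADD r4<-Add1  regs: r0:Add2,r1:2,r2:5,r3:1,r4:Add1
  c4: CDB Add2=4; issue SUB r4<-Add2  regs: r0:4,r1:2,r2:5,r3:1,r4:Add2
  c5: CDB Add1=11; issue SUB r4<-Add1  regs: r0:4,r1:2,r2:5,r3:1,r4:Add1
  c6: CDB Add2=1; issue ADD r3<-Add2  regs: r0:4,r1:2,r2:5,r3:Add2,r4:Add1
  c7: stall  regs: r0:4,r1:2,r2:5,r3:Add2,r4:Add1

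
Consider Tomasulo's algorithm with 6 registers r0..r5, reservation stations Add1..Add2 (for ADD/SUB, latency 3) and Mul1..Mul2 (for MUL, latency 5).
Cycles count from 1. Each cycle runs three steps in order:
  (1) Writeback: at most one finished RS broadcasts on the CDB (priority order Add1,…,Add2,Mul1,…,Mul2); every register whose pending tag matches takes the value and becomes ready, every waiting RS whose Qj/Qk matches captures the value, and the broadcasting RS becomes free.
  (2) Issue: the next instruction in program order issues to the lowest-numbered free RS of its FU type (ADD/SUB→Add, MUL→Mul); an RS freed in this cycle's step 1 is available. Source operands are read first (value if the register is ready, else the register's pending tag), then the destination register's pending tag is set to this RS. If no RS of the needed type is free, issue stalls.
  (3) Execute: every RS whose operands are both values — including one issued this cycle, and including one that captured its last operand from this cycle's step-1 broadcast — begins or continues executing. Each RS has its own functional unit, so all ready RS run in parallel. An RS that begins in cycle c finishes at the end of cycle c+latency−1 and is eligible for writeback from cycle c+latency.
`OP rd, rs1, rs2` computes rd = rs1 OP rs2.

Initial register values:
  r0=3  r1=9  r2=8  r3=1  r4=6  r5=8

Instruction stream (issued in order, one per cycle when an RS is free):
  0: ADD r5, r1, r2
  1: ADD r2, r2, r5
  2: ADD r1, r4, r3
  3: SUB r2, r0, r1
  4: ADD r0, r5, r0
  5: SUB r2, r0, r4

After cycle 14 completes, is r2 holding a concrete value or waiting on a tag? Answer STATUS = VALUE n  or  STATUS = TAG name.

STATUS = VALUE 14

  c1: issue ADD r5<-Add1  regs: r0:3,r1:9,r2:8,r3:1,r4:6,r5:Add1
  c2: issue ADD r2<-Add2  regs: r0:3,r1:9,r2:Add2,r3:1,r4:6,r5:Add1
  c3: stall  regs: r0:3,r1:9,r2:Add2,r3:1,r4:6,r5:Add1
  c4: CDB Add1=17; issue ADD r1<-Add1  regs: r0:3,r1:Add1,r2:Add2,r3:1,r4:6,r5:17
  c5: stall  regs: r0:3,r1:Add1,r2:Add2,r3:1,r4:6,r5:17
  c6: stall  regs: r0:3,r1:Add1,r2:Add2,r3:1,r4:6,r5:17
  c7: CDB Add1=7; issue SUB r2<-Add1  regs: r0:3,r1:7,r2:Add1,r3:1,r4:6,r5:17
  c8: CDB Add2=25; issue ADD r0<-Add2  regs: r0:Add2,r1:7,r2:Add1,r3:1,r4:6,r5:17
  c9: stall  regs: r0:Add2,r1:7,r2:Add1,r3:1,r4:6,r5:17
  c10: CDB Add1=-4; issue SUB r2<-Add1  regs: r0:Add2,r1:7,r2:Add1,r3:1,r4:6,r5:17
  c11: CDB Add2=20  regs: r0:20,r1:7,r2:Add1,r3:1,r4:6,r5:17
  c12: -  regs: r0:20,r1:7,r2:Add1,r3:1,r4:6,r5:17
  c13: -  regs: r0:20,r1:7,r2:Add1,r3:1,r4:6,r5:17
  c14: CDB Add1=14  regs: r0:20,r1:7,r2:14,r3:1,r4:6,r5:17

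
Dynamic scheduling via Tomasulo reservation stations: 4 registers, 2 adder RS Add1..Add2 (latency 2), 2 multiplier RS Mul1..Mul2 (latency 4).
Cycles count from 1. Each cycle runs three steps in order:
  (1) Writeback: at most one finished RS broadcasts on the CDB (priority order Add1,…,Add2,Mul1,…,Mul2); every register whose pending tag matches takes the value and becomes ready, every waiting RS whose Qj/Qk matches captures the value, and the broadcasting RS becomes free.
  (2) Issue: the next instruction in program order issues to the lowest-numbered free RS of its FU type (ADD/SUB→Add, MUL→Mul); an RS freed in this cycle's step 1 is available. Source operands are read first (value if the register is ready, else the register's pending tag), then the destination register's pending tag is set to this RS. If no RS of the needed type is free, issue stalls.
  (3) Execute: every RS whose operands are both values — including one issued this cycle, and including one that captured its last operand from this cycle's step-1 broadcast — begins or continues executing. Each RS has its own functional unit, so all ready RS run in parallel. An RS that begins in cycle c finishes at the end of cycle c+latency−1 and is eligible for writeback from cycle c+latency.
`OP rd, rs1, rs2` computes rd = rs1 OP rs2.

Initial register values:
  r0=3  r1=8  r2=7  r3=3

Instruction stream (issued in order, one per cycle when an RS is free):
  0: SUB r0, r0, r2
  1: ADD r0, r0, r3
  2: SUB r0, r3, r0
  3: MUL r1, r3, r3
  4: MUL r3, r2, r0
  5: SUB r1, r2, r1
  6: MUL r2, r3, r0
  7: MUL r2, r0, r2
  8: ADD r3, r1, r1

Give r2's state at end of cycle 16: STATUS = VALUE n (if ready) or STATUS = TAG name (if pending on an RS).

STATUS = TAG Mul2

  c1: issue SUB r0<-Add1  regs: r0:Add1,r1:8,r2:7,r3:3
  c2: issue ADD r0<-Add2  regs: r0:Add2,r1:8,r2:7,r3:3
  c3: CDB Add1=-4; issue SUB r0<-Add1  regs: r0:Add1,r1:8,r2:7,r3:3
  c4: issue MUL r1<-Mul1  regs: r0:Add1,r1:Mul1,r2:7,r3:3
  c5: CDB Add2=-1; issue MUL r3<-Mul2  regs: r0:Add1,r1:Mul1,r2:7,r3:Mul2
  c6: issue SUB r1<-Add2  regs: r0:Add1,r1:Add2,r2:7,r3:Mul2
  c7: CDB Add1=4; stall  regs: r0:4,r1:Add2,r2:7,r3:Mul2
  c8: CDB Mul1=9; issue MUL r2<-Mul1  regs: r0:4,r1:Add2,r2:Mul1,r3:Mul2
  c9: stall  regs: r0:4,r1:Add2,r2:Mul1,r3:Mul2
  c10: CDB Add2=-2; stall  regs: r0:4,r1:-2,r2:Mul1,r3:Mul2
  c11: CDB Mul2=28; issue MUL r2<-Mul2  regs: r0:4,r1:-2,r2:Mul2,r3:28
  c12: issue ADD r3<-Add1  regs: r0:4,r1:-2,r2:Mul2,r3:Add1
  c13: -  regs: r0:4,r1:-2,r2:Mul2,r3:Add1
  c14: CDB Add1=-4  regs: r0:4,r1:-2,r2:Mul2,r3:-4
  c15: CDB Mul1=112  regs: r0:4,r1:-2,r2:Mul2,r3:-4
  c16: -  regs: r0:4,r1:-2,r2:Mul2,r3:-4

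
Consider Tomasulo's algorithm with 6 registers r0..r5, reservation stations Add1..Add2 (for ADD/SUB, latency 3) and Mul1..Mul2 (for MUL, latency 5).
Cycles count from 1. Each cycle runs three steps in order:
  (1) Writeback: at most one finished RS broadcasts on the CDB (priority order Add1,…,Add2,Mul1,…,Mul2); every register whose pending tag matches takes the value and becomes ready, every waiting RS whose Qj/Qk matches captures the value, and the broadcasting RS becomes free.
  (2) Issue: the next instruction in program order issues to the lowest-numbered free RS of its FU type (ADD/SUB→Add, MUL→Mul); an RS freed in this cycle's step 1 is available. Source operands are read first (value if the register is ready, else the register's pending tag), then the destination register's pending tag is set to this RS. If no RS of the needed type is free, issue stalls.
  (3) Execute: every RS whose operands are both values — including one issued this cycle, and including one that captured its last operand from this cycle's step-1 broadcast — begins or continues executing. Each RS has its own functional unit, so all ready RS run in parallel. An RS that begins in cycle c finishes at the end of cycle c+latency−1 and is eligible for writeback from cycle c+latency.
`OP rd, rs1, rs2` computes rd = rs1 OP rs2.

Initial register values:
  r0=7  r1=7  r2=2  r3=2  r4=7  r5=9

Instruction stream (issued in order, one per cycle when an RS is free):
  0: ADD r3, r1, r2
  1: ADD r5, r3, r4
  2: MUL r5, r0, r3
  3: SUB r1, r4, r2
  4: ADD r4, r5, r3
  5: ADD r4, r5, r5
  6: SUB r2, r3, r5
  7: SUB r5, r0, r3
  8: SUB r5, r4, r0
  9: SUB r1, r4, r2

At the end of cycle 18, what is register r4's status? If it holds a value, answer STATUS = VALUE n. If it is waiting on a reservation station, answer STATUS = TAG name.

  c1: issue ADD r3<-Add1  regs: r0:7,r1:7,r2:2,r3:Add1,r4:7,r5:9
  c2: issue ADD r5<-Add2  regs: r0:7,r1:7,r2:2,r3:Add1,r4:7,r5:Add2
  c3: issue MUL r5<-Mul1  regs: r0:7,r1:7,r2:2,r3:Add1,r4:7,r5:Mul1
  c4: CDB Add1=9; issue SUB r1<-Add1  regs: r0:7,r1:Add1,r2:2,r3:9,r4:7,r5:Mul1
  c5: stall  regs: r0:7,r1:Add1,r2:2,r3:9,r4:7,r5:Mul1
  c6: stall  regs: r0:7,r1:Add1,r2:2,r3:9,r4:7,r5:Mul1
  c7: CDB Add1=5; issue ADD r4<-Add1  regs: r0:7,r1:5,r2:2,r3:9,r4:Add1,r5:Mul1
  c8: CDB Add2=16; issue ADD r4<-Add2  regs: r0:7,r1:5,r2:2,r3:9,r4:Add2,r5:Mul1
  c9: CDB Mul1=63; stall  regs: r0:7,r1:5,r2:2,r3:9,r4:Add2,r5:63
  c10: stall  regs: r0:7,r1:5,r2:2,r3:9,r4:Add2,r5:63
  c11: stall  regs: r0:7,r1:5,r2:2,r3:9,r4:Add2,r5:63
  c12: CDB Add1=72; issue SUB r2<-Add1  regs: r0:7,r1:5,r2:Add1,r3:9,r4:Add2,r5:63
  c13: CDB Add2=126; issue SUB r5<-Add2  regs: r0:7,r1:5,r2:Add1,r3:9,r4:126,r5:Add2
  c14: stall  regs: r0:7,r1:5,r2:Add1,r3:9,r4:126,r5:Add2
  c15: CDB Add1=-54; issue SUB r5<-Add1  regs: r0:7,r1:5,r2:-54,r3:9,r4:126,r5:Add1
  c16: CDB Add2=-2; issue SUB r1<-Add2  regs: r0:7,r1:Add2,r2:-54,r3:9,r4:126,r5:Add1
  c17: -  regs: r0:7,r1:Add2,r2:-54,r3:9,r4:126,r5:Add1
  c18: CDB Add1=119  regs: r0:7,r1:Add2,r2:-54,r3:9,r4:126,r5:119

STATUS = VALUE 126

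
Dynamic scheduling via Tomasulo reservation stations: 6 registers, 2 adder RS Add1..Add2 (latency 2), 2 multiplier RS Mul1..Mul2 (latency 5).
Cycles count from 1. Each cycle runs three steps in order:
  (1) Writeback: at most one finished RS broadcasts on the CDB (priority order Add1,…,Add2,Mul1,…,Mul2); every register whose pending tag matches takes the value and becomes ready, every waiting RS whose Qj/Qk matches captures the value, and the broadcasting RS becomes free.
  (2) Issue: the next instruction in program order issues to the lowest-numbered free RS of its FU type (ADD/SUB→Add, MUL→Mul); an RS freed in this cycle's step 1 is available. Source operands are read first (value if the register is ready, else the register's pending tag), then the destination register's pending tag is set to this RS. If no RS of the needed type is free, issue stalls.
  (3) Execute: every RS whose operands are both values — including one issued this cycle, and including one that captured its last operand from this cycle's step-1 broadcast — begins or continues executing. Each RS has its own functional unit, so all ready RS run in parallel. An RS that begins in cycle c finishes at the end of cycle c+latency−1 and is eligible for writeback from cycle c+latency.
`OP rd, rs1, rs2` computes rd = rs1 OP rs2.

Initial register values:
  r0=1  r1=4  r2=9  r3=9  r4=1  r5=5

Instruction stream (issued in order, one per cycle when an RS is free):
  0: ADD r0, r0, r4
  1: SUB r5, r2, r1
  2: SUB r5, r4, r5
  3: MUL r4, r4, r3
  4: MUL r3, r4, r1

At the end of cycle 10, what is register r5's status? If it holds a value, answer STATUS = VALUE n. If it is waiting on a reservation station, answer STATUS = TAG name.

STATUS = VALUE -4

  c1: issue ADD r0<-Add1  regs: r0:Add1,r1:4,r2:9,r3:9,r4:1,r5:5
  c2: issue SUB r5<-Add2  regs: r0:Add1,r1:4,r2:9,r3:9,r4:1,r5:Add2
  c3: CDB Add1=2; issue SUB r5<-Add1  regs: r0:2,r1:4,r2:9,r3:9,r4:1,r5:Add1
  c4: CDB Add2=5; issue MUL r4<-Mul1  regs: r0:2,r1:4,r2:9,r3:9,r4:Mul1,r5:Add1
  c5: issue MUL r3<-Mul2  regs: r0:2,r1:4,r2:9,r3:Mul2,r4:Mul1,r5:Add1
  c6: CDB Add1=-4  regs: r0:2,r1:4,r2:9,r3:Mul2,r4:Mul1,r5:-4
  c7: -  regs: r0:2,r1:4,r2:9,r3:Mul2,r4:Mul1,r5:-4
  c8: -  regs: r0:2,r1:4,r2:9,r3:Mul2,r4:Mul1,r5:-4
  c9: CDB Mul1=9  regs: r0:2,r1:4,r2:9,r3:Mul2,r4:9,r5:-4
  c10: -  regs: r0:2,r1:4,r2:9,r3:Mul2,r4:9,r5:-4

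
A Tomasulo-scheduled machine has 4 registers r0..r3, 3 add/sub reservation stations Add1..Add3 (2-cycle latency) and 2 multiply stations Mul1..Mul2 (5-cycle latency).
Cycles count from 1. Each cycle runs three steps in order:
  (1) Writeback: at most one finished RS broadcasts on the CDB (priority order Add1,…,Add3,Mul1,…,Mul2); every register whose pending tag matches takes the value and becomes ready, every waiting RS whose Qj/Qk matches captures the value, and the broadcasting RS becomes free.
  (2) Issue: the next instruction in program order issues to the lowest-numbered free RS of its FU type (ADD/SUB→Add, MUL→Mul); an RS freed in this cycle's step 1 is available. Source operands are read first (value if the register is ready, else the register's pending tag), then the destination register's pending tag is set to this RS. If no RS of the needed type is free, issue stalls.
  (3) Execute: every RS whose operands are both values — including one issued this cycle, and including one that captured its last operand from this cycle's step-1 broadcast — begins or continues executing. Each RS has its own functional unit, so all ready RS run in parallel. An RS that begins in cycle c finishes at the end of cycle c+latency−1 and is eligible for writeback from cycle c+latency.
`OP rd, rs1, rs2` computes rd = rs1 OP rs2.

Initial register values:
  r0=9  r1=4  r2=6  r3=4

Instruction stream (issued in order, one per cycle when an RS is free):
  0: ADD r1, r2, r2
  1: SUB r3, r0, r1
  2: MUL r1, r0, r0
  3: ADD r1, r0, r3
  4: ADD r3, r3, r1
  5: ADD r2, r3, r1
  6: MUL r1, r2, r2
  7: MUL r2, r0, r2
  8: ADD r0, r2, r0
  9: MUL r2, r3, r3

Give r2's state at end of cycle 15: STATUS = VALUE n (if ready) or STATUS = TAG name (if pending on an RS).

c1: issue ADD r1<-Add1 | r0:9,r1:Add1,r2:6,r3:4
c2: issue SUB r3<-Add2 | r0:9,r1:Add1,r2:6,r3:Add2
c3: CDB Add1=12; issue MUL r1<-Mul1 | r0:9,r1:Mul1,r2:6,r3:Add2
c4: issue ADD r1<-Add1 | r0:9,r1:Add1,r2:6,r3:Add2
c5: CDB Add2=-3; issue ADD r3<-Add2 | r0:9,r1:Add1,r2:6,r3:Add2
c6: issue ADD r2<-Add3 | r0:9,r1:Add1,r2:Add3,r3:Add2
c7: CDB Add1=6; issue MUL r1<-Mul2 | r0:9,r1:Mul2,r2:Add3,r3:Add2
c8: CDB Mul1=81; issue MUL r2<-Mul1 | r0:9,r1:Mul2,r2:Mul1,r3:Add2
c9: CDB Add2=3; issue ADD r0<-Add1 | r0:Add1,r1:Mul2,r2:Mul1,r3:3
c10: stall | r0:Add1,r1:Mul2,r2:Mul1,r3:3
c11: CDB Add3=9; stall | r0:Add1,r1:Mul2,r2:Mul1,r3:3
c12: stall | r0:Add1,r1:Mul2,r2:Mul1,r3:3
c13: stall | r0:Add1,r1:Mul2,r2:Mul1,r3:3
c14: stall | r0:Add1,r1:Mul2,r2:Mul1,r3:3
c15: stall | r0:Add1,r1:Mul2,r2:Mul1,r3:3

STATUS = TAG Mul1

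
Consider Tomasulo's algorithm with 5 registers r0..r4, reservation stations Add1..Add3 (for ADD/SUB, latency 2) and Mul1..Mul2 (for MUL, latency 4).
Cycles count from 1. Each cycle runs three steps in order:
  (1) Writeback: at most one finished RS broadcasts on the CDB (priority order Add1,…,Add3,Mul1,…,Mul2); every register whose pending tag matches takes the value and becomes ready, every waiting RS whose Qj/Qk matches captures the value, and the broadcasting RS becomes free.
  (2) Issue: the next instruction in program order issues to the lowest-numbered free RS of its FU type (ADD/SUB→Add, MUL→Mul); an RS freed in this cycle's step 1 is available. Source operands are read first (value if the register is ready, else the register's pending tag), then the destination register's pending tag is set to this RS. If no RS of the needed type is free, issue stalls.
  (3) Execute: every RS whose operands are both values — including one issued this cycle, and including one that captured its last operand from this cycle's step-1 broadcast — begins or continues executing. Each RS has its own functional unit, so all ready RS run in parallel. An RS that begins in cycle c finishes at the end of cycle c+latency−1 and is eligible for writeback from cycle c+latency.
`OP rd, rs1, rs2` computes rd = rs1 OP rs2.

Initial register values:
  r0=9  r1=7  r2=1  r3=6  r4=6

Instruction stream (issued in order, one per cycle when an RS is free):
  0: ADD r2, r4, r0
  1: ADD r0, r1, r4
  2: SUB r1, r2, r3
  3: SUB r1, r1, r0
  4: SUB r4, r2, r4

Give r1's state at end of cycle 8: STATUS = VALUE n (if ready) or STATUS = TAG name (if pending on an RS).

STATUS = VALUE -4

  c1: issue ADD r2<-Add1  regs: r0:9,r1:7,r2:Add1,r3:6,r4:6
  c2: issue ADD r0<-Add2  regs: r0:Add2,r1:7,r2:Add1,r3:6,r4:6
  c3: CDB Add1=15; issue SUB r1<-Add1  regs: r0:Add2,r1:Add1,r2:15,r3:6,r4:6
  c4: CDB Add2=13; issue SUB r1<-Add2  regs: r0:13,r1:Add2,r2:15,r3:6,r4:6
  c5: CDB Add1=9; issue SUB r4<-Add1  regs: r0:13,r1:Add2,r2:15,r3:6,r4:Add1
  c6: -  regs: r0:13,r1:Add2,r2:15,r3:6,r4:Add1
  c7: CDB Add1=9  regs: r0:13,r1:Add2,r2:15,r3:6,r4:9
  c8: CDB Add2=-4  regs: r0:13,r1:-4,r2:15,r3:6,r4:9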